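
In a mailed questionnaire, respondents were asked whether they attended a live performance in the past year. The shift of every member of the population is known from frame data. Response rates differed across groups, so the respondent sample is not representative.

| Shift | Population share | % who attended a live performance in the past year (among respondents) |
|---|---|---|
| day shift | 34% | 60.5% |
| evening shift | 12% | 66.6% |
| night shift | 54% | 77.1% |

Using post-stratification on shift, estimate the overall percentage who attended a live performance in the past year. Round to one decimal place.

70.2%

Each cell contributes population-share × respondent value:
  day shift: 0.34 × 60.5 = 20.57
  evening shift: 0.12 × 66.6 = 7.992
  night shift: 0.54 × 77.1 = 41.634
Post-stratified estimate = 70.196 → 70.2%.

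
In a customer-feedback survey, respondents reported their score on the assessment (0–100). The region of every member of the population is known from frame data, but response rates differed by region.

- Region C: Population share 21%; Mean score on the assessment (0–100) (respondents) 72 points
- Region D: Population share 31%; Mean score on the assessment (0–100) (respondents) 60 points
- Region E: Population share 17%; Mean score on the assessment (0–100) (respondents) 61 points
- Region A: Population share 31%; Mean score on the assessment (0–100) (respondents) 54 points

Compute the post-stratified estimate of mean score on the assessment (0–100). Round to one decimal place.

Each cell contributes population-share × respondent value:
  Region C: 0.21 × 72 = 15.12
  Region D: 0.31 × 60 = 18.6
  Region E: 0.17 × 61 = 10.37
  Region A: 0.31 × 54 = 16.74
Post-stratified estimate = 60.83 → 60.8.

60.8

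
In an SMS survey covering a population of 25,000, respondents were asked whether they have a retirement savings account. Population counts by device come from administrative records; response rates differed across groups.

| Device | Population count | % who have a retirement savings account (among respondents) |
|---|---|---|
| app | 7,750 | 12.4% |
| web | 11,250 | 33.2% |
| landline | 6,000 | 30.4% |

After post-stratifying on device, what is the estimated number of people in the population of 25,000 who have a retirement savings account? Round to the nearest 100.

Each cell contributes its population count × the respondent rate:
  app: 7,750 × 12.4% = 961
  web: 11,250 × 33.2% = 3735
  landline: 6,000 × 30.4% = 1824
Estimated total = 6520 → 6,500.

6,500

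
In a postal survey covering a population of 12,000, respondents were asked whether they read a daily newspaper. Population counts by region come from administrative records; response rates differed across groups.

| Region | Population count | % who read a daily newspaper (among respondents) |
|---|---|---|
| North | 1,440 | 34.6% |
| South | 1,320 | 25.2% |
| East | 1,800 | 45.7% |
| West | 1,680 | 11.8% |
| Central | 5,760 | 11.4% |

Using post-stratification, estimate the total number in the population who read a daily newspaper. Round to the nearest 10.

2,510

Estimated count per cell = population count × respondent percentage:
  North: 1,440 × 34.6% = 498.24
  South: 1,320 × 25.2% = 332.64
  East: 1,800 × 45.7% = 822.6
  West: 1,680 × 11.8% = 198.24
  Central: 5,760 × 11.4% = 656.64
Estimated total = 2508.36 → 2,510.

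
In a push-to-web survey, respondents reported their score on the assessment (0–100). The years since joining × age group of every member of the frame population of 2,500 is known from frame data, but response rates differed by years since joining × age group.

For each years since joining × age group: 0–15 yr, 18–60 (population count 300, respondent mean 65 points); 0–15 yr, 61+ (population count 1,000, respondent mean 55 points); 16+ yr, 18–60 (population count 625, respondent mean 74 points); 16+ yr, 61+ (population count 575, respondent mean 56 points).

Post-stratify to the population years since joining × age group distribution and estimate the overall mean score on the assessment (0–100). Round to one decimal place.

Each cell contributes population-share × respondent value:
  0–15 yr, 18–60: (300/2,500) × 65 = 7.8
  0–15 yr, 61+: (1,000/2,500) × 55 = 22
  16+ yr, 18–60: (625/2,500) × 74 = 18.5
  16+ yr, 61+: (575/2,500) × 56 = 12.88
Post-stratified estimate = 61.18 → 61.2.

61.2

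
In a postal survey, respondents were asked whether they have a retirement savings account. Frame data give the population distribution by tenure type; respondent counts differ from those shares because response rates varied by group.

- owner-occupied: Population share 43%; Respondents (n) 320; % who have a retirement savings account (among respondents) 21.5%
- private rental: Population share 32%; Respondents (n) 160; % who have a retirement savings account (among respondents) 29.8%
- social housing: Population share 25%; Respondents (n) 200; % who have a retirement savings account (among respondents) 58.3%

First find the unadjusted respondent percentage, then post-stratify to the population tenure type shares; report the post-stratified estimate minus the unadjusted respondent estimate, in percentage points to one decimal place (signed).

Naive respondent-only estimate (weights = respondent counts):
  (320/680)×21.5 + (160/680)×29.8 + (200/680)×58.3 = 34.2765%
Post-stratifying to population shares instead:
  0.43×21.5 + 0.32×29.8 + 0.25×58.3 = 33.356%
Difference = 33.356 − 34.2765 = -0.9205 pp.

-0.9 percentage points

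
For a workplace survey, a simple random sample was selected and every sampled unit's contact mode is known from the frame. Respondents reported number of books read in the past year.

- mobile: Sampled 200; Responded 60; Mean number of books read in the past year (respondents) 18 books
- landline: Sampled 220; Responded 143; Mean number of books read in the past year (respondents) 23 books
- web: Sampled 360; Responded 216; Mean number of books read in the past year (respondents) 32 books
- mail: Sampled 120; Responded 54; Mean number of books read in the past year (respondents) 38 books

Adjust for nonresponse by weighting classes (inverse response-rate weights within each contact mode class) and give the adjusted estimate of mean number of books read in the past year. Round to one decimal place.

Class response rates: mobile 60/200 = 30%, landline 143/220 = 65%, web 216/360 = 60%, mail 54/120 = 45%.
Inverse-response-rate weighting restores each class to its sampled count, so class totals weight by n_sampled:
  mobile: 200 × 18 = 3600
  landline: 220 × 23 = 5060
  web: 360 × 32 = 11,520
  mail: 120 × 38 = 4560
Adjusted estimate = 24,740 / 900 = 27.4889 → 27.5.

27.5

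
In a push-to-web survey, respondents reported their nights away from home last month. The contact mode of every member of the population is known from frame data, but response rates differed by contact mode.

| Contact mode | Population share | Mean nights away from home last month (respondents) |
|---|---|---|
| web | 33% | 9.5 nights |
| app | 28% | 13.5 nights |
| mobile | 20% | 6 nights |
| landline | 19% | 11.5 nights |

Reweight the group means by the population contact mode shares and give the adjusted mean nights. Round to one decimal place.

Each cell contributes population-share × respondent value:
  web: 0.33 × 9.5 = 3.135
  app: 0.28 × 13.5 = 3.78
  mobile: 0.2 × 6 = 1.2
  landline: 0.19 × 11.5 = 2.185
Post-stratified estimate = 10.3 → 10.3.

10.3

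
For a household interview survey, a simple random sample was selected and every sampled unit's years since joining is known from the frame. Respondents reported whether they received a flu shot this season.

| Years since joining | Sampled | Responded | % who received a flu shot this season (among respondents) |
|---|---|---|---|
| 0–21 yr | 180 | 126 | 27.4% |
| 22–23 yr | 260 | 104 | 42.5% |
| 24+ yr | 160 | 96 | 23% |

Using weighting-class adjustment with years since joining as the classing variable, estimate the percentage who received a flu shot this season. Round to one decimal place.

Response rates by class: 0–21 yr 126/180 = 70%, 22–23 yr 104/260 = 40%, 24+ yr 96/160 = 60%.
Inverse-response-rate weighting restores each class to its sampled count, so class totals weight by n_sampled:
  0–21 yr: 180 × 27.4 = 4932
  22–23 yr: 260 × 42.5 = 11,050
  24+ yr: 160 × 23 = 3680
Adjusted estimate = 19,662 / 600 = 32.77 → 32.8%.

32.8%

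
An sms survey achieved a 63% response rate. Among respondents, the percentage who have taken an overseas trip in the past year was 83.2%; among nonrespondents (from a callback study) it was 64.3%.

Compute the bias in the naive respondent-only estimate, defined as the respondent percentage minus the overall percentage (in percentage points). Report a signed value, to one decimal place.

+7.0 percentage points

Nonresponse fraction = 1 − 0.63 = 0.37.
Bias = (nonresponse fraction) × (respondent percentage − nonrespondent percentage)
     = 0.37 × (83.2 − 64.3) = 0.37 × 18.9 = 6.993.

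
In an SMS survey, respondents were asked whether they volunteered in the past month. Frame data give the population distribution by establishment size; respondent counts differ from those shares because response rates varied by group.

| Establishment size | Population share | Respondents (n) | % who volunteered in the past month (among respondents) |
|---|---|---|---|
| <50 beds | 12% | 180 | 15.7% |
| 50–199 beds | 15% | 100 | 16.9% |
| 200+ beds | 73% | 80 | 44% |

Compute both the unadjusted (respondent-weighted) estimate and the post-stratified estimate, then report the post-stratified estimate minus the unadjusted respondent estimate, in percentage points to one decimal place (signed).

Without adjustment, the pooled respondent share is:
  (180/360)×15.7 + (100/360)×16.9 + (80/360)×44 = 22.3222%
Post-stratifying to population shares instead:
  0.12×15.7 + 0.15×16.9 + 0.73×44 = 36.539%
Difference = 36.539 − 22.3222 = 14.2168 pp.

+14.2 percentage points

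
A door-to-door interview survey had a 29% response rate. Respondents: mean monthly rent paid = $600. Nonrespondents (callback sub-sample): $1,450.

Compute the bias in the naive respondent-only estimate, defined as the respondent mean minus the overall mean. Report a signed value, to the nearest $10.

-$600

Nonresponse fraction = 1 − 0.29 = 0.71.
Bias = (nonresponse fraction) × (respondent mean − nonrespondent mean)
     = 0.71 × (600 − 1450) = 0.71 × -850 = -603.5.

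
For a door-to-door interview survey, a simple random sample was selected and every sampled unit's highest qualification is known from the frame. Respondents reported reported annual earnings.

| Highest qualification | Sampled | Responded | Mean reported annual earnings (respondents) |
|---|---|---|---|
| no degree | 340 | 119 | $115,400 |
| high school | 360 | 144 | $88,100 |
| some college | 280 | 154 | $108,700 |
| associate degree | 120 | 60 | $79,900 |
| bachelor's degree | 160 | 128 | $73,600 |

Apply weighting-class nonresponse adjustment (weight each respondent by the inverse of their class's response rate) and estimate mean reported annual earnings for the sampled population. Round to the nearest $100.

$97,400

Class response rates: no degree 119/340 = 35%, high school 144/360 = 40%, some college 154/280 = 55%, associate degree 60/120 = 50%, bachelor's degree 128/160 = 80%.
Inverse-response-rate weighting restores each class to its sampled count, so class totals weight by n_sampled:
  no degree: 340 × 115,400 = 39,236,000
  high school: 360 × 88,100 = 31,716,000
  some college: 280 × 108,700 = 30,436,000
  associate degree: 120 × 79,900 = 9,588,000
  bachelor's degree: 160 × 73,600 = 11,776,000
Adjusted estimate = 122,752,000 / 1,260 = 97422.2 → $97,400.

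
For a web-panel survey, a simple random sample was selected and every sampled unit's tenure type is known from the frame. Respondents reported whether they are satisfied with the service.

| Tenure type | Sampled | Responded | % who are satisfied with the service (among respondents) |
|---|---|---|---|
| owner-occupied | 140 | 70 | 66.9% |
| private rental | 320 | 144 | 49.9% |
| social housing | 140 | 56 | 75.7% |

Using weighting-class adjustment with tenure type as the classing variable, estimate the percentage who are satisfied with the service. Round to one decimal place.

59.9%

Response rates by class: owner-occupied 70/140 = 50%, private rental 144/320 = 45%, social housing 56/140 = 40%.
With weight = n_sampled/n_responded per class, the weighted class total is n_sampled:
  owner-occupied: 140 × 66.9 = 9366
  private rental: 320 × 49.9 = 15,968
  social housing: 140 × 75.7 = 10,598
Adjusted estimate = 35,932 / 600 = 59.8867 → 59.9%.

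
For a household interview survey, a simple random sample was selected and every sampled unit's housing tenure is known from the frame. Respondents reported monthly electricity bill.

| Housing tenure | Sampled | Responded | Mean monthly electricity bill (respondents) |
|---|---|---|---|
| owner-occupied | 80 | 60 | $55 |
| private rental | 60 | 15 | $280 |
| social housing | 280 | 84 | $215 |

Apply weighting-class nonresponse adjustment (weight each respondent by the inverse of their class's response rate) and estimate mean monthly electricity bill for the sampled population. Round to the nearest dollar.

$194

Class response rates: owner-occupied 60/80 = 75%, private rental 15/60 = 25%, social housing 84/280 = 30%.
Weighting each respondent by the inverse class response rate inflates each class back to its sampled size, so the class weight is n_sampled:
  owner-occupied: 80 × 55 = 4400
  private rental: 60 × 280 = 16,800
  social housing: 280 × 215 = 60,200
Adjusted estimate = 81,400 / 420 = 193.81 → $194.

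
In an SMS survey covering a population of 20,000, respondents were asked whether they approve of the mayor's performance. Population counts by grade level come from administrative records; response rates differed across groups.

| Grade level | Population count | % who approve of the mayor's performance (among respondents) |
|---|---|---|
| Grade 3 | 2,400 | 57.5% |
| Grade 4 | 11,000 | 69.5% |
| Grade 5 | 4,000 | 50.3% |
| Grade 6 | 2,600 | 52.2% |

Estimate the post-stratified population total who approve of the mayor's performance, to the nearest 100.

Each cell contributes its population count × the respondent rate:
  Grade 3: 2,400 × 57.5% = 1380
  Grade 4: 11,000 × 69.5% = 7645
  Grade 5: 4,000 × 50.3% = 2012
  Grade 6: 2,600 × 52.2% = 1357.2
Estimated total = 12394.2 → 12,400.

12,400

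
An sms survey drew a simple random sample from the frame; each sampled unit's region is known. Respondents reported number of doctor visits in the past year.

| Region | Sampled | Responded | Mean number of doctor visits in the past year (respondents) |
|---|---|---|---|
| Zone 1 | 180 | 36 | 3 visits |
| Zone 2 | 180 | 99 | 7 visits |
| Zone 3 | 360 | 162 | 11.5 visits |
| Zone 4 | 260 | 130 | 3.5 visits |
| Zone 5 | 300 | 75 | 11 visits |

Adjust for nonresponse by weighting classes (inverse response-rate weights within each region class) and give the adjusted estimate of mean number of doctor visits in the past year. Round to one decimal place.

Class response rates: Zone 1 36/180 = 20%, Zone 2 99/180 = 55%, Zone 3 162/360 = 45%, Zone 4 130/260 = 50%, Zone 5 75/300 = 25%.
Each respondent's weight = sampled/responded in their class; summing within a class gives n_sampled, so:
  Zone 1: 180 × 3 = 540
  Zone 2: 180 × 7 = 1260
  Zone 3: 360 × 11.5 = 4140
  Zone 4: 260 × 3.5 = 910
  Zone 5: 300 × 11 = 3300
Adjusted estimate = 10,150 / 1,280 = 7.92969 → 7.9.

7.9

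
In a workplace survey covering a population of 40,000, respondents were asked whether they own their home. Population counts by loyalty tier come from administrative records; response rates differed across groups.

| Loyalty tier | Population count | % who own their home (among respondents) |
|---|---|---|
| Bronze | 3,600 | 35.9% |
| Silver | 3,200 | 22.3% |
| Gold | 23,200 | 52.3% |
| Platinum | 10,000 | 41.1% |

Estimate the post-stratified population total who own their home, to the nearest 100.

18,200

Each cell contributes its population count × the respondent rate:
  Bronze: 3,600 × 35.9% = 1292.4
  Silver: 3,200 × 22.3% = 713.6
  Gold: 23,200 × 52.3% = 12133.6
  Platinum: 10,000 × 41.1% = 4110
Estimated total = 18249.6 → 18,200.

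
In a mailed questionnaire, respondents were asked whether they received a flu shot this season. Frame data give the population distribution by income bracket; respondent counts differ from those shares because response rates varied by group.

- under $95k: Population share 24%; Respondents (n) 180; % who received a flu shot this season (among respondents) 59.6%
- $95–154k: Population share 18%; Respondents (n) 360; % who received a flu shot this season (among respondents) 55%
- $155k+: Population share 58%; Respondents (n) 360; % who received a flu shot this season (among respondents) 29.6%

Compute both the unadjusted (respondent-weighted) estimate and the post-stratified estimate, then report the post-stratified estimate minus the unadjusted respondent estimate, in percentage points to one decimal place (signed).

Naive respondent-only estimate (weights = respondent counts):
  (180/900)×59.6 + (360/900)×55 + (360/900)×29.6 = 45.76%
Post-stratifying to population shares instead:
  0.24×59.6 + 0.18×55 + 0.58×29.6 = 41.372%
Difference = 41.372 − 45.76 = -4.388 pp.

-4.4 percentage points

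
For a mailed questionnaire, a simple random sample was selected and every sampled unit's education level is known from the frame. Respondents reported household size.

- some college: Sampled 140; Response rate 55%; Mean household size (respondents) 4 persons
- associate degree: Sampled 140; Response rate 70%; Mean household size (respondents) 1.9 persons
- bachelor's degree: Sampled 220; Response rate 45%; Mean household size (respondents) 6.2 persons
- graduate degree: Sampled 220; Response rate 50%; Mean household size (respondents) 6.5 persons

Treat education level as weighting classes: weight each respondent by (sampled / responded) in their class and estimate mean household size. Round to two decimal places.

5.03

Weighting each respondent by the inverse class response rate inflates each class back to its sampled size, so the class weight is n_sampled:
  some college: 140 × 4 = 560
  associate degree: 140 × 1.9 = 266
  bachelor's degree: 220 × 6.2 = 1364
  graduate degree: 220 × 6.5 = 1430
Adjusted estimate = 3620 / 720 = 5.02778 → 5.03.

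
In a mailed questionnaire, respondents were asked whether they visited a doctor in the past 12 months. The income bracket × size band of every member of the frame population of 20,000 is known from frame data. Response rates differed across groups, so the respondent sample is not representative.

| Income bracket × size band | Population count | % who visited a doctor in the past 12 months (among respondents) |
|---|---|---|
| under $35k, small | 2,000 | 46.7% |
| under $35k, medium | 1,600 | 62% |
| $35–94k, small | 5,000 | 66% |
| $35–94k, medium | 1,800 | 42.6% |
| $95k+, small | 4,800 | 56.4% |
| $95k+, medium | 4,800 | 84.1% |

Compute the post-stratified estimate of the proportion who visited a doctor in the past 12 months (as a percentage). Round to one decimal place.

Reweight to the known income bracket × size band distribution:
  under $35k, small: (2,000/20,000) × 46.7 = 4.67
  under $35k, medium: (1,600/20,000) × 62 = 4.96
  $35–94k, small: (5,000/20,000) × 66 = 16.5
  $35–94k, medium: (1,800/20,000) × 42.6 = 3.834
  $95k+, small: (4,800/20,000) × 56.4 = 13.536
  $95k+, medium: (4,800/20,000) × 84.1 = 20.184
Post-stratified estimate = 63.684 → 63.7%.

63.7%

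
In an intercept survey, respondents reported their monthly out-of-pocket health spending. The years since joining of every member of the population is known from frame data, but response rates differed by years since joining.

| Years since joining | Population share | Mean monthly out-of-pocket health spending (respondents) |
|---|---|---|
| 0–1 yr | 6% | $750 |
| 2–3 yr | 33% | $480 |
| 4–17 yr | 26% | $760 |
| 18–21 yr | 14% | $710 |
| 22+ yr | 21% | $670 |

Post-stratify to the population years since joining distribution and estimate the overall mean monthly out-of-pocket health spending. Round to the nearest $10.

Each cell contributes population-share × respondent value:
  0–1 yr: 0.06 × 750 = 45
  2–3 yr: 0.33 × 480 = 158.4
  4–17 yr: 0.26 × 760 = 197.6
  18–21 yr: 0.14 × 710 = 99.4
  22+ yr: 0.21 × 670 = 140.7
Post-stratified estimate = 641.1 → $640.

$640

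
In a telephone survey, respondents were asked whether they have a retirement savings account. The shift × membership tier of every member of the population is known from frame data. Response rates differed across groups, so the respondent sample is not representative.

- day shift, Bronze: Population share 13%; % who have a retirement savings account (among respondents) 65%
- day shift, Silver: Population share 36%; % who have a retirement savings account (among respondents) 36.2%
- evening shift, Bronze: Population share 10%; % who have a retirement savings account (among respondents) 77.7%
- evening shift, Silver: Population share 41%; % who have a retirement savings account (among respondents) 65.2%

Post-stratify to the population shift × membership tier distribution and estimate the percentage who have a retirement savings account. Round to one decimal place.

Reweight to the known shift × membership tier distribution:
  day shift, Bronze: 0.13 × 65 = 8.45
  day shift, Silver: 0.36 × 36.2 = 13.032
  evening shift, Bronze: 0.1 × 77.7 = 7.77
  evening shift, Silver: 0.41 × 65.2 = 26.732
Post-stratified estimate = 55.984 → 56.0%.

56.0%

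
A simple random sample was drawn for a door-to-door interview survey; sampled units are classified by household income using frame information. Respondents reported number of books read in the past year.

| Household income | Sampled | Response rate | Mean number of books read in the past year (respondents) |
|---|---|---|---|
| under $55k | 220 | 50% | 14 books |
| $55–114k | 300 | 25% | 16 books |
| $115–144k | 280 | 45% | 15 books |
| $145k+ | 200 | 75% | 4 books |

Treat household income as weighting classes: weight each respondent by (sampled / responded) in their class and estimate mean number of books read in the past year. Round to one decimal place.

Inverse-response-rate weighting restores each class to its sampled count, so class totals weight by n_sampled:
  under $55k: 220 × 14 = 3080
  $55–114k: 300 × 16 = 4800
  $115–144k: 280 × 15 = 4200
  $145k+: 200 × 4 = 800
Adjusted estimate = 12,880 / 1,000 = 12.88 → 12.9.

12.9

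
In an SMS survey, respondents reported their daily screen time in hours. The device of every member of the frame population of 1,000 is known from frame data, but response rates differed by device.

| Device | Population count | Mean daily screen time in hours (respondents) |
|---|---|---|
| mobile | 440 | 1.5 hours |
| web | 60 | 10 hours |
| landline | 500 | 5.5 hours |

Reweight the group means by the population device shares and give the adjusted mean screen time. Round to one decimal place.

Each cell contributes population-share × respondent value:
  mobile: (440/1,000) × 1.5 = 0.66
  web: (60/1,000) × 10 = 0.6
  landline: (500/1,000) × 5.5 = 2.75
Post-stratified estimate = 4.01 → 4.0.

4.0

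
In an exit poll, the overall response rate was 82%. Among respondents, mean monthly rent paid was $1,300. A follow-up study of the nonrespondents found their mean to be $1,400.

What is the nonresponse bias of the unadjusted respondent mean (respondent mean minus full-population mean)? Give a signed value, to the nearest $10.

Nonresponse fraction = 1 − 0.82 = 0.18.
Bias = (nonresponse fraction) × (respondent mean − nonrespondent mean)
     = 0.18 × (1300 − 1400) = 0.18 × -100 = -18.

-$20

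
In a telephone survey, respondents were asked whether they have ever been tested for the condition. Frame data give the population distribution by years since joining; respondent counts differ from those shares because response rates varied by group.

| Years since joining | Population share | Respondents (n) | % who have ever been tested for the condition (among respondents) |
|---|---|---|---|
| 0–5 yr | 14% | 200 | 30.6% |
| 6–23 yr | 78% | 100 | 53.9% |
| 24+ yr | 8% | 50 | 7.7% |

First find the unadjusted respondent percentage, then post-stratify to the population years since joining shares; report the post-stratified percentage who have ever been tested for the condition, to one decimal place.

Without adjustment, the pooled respondent share is:
  (200/350)×30.6 + (100/350)×53.9 + (50/350)×7.7 = 33.9857%
Post-stratified estimate weights by population shares:
  0.14×30.6 + 0.78×53.9 + 0.08×7.7 = 46.942%

46.9%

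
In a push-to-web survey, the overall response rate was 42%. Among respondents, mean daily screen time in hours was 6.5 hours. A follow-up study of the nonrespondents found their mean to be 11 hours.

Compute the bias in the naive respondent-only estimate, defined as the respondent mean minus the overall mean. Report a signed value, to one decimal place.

-2.6

Nonresponse fraction = 1 − 0.42 = 0.58.
Bias = (nonresponse fraction) × (respondent mean − nonrespondent mean)
     = 0.58 × (6.5 − 11) = 0.58 × -4.5 = -2.61.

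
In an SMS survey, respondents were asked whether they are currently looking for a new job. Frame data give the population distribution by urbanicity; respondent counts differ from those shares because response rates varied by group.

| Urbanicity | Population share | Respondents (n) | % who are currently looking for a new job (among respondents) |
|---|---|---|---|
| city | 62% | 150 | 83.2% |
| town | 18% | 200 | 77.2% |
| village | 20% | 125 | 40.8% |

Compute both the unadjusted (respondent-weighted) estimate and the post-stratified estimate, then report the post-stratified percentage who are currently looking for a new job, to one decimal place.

Unadjusted (pooled respondent) estimate weights by respondent counts:
  (150/475)×83.2 + (200/475)×77.2 + (125/475)×40.8 = 69.5158%
Reweighting by population urbanicity shares:
  0.62×83.2 + 0.18×77.2 + 0.2×40.8 = 73.64%

73.6%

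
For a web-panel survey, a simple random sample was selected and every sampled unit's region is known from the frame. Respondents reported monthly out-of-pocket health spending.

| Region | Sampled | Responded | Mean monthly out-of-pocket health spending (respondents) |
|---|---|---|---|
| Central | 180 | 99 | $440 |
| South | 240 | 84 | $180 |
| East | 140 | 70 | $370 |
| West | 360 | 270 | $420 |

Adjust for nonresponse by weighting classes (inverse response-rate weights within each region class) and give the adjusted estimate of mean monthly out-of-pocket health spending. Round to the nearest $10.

Response rates by class: Central 99/180 = 55%, South 84/240 = 35%, East 70/140 = 50%, West 270/360 = 75%.
Weighting each respondent by the inverse class response rate inflates each class back to its sampled size, so the class weight is n_sampled:
  Central: 180 × 440 = 79,200
  South: 240 × 180 = 43,200
  East: 140 × 370 = 51,800
  West: 360 × 420 = 151,200
Adjusted estimate = 325,400 / 920 = 353.696 → $350.

$350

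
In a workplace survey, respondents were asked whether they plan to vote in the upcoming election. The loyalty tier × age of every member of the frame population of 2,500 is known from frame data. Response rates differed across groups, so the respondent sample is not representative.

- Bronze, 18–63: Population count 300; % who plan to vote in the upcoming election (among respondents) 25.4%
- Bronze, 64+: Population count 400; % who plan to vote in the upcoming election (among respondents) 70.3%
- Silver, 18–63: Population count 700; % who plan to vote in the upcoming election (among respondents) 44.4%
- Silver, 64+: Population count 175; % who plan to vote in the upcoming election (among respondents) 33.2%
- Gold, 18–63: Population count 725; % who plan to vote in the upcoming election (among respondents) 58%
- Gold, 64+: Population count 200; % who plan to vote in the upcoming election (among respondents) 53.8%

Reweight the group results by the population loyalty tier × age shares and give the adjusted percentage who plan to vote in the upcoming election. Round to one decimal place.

Post-stratification weights by population share, not respondent share:
  Bronze, 18–63: (300/2,500) × 25.4 = 3.048
  Bronze, 64+: (400/2,500) × 70.3 = 11.248
  Silver, 18–63: (700/2,500) × 44.4 = 12.432
  Silver, 64+: (175/2,500) × 33.2 = 2.324
  Gold, 18–63: (725/2,500) × 58 = 16.82
  Gold, 64+: (200/2,500) × 53.8 = 4.304
Post-stratified estimate = 50.176 → 50.2%.

50.2%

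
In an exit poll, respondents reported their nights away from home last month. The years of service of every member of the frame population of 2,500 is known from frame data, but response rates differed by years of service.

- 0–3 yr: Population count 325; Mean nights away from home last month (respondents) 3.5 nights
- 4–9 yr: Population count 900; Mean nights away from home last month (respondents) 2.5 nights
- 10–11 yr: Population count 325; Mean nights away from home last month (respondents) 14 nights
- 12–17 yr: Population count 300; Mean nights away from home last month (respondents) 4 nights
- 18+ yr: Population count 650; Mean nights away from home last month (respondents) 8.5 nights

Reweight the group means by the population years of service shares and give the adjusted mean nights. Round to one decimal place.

Weight each group's respondent value by its population share:
  0–3 yr: (325/2,500) × 3.5 = 0.455
  4–9 yr: (900/2,500) × 2.5 = 0.9
  10–11 yr: (325/2,500) × 14 = 1.82
  12–17 yr: (300/2,500) × 4 = 0.48
  18+ yr: (650/2,500) × 8.5 = 2.21
Post-stratified estimate = 5.865 → 5.9.

5.9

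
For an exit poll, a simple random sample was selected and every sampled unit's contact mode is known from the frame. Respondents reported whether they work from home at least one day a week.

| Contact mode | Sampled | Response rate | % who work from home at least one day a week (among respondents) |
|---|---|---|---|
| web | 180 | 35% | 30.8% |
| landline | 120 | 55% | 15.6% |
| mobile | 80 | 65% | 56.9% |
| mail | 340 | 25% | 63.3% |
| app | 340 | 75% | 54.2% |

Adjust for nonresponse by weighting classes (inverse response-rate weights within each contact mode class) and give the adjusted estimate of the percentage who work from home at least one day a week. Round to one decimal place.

49.0%

Inverse-response-rate weighting restores each class to its sampled count, so class totals weight by n_sampled:
  web: 180 × 30.8 = 5544
  landline: 120 × 15.6 = 1872
  mobile: 80 × 56.9 = 4552
  mail: 340 × 63.3 = 21,522
  app: 340 × 54.2 = 18,428
Adjusted estimate = 51,918 / 1,060 = 48.9792 → 49.0%.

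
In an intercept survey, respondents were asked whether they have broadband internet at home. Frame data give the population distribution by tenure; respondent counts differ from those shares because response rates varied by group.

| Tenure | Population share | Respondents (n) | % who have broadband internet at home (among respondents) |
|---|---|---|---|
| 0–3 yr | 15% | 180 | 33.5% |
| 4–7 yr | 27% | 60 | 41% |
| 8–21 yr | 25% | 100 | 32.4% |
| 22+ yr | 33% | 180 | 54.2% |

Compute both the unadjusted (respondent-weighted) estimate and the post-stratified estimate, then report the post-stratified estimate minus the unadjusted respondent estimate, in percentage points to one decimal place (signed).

+0.8 percentage points

Naive respondent-only estimate (weights = respondent counts):
  (180/520)×33.5 + (60/520)×41 + (100/520)×32.4 + (180/520)×54.2 = 41.3192%
Post-stratified estimate weights by population shares:
  0.15×33.5 + 0.27×41 + 0.25×32.4 + 0.33×54.2 = 42.081%
Difference = 42.081 − 41.3192 = 0.7618 pp.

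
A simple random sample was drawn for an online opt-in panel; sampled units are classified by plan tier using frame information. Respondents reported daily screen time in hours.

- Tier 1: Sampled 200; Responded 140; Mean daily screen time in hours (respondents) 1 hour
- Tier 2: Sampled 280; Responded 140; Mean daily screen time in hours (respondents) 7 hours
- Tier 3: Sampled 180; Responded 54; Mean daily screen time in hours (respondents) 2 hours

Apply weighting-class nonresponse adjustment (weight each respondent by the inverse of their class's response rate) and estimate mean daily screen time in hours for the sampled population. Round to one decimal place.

3.8

Class response rates: Tier 1 140/200 = 70%, Tier 2 140/280 = 50%, Tier 3 54/180 = 30%.
With weight = n_sampled/n_responded per class, the weighted class total is n_sampled:
  Tier 1: 200 × 1 = 200
  Tier 2: 280 × 7 = 1960
  Tier 3: 180 × 2 = 360
Adjusted estimate = 2520 / 660 = 3.81818 → 3.8.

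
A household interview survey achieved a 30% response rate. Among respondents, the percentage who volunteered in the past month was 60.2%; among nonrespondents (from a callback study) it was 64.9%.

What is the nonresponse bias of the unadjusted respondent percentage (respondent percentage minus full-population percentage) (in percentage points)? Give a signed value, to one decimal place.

-3.3 percentage points

Nonresponse fraction = 1 − 0.3 = 0.7.
Bias = (nonresponse fraction) × (respondent percentage − nonrespondent percentage)
     = 0.7 × (60.2 − 64.9) = 0.7 × -4.7 = -3.29.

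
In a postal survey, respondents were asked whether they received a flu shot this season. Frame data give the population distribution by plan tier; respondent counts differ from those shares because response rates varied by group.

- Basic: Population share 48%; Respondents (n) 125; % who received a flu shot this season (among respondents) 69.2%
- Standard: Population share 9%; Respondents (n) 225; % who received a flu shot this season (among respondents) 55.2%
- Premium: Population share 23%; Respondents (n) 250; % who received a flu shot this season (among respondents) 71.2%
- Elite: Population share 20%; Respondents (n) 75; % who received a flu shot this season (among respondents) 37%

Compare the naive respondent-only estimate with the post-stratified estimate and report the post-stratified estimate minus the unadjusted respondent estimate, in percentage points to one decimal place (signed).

Without adjustment, the pooled respondent share is:
  (125/675)×69.2 + (225/675)×55.2 + (250/675)×71.2 + (75/675)×37 = 61.6963%
Reweighting by population plan tier shares:
  0.48×69.2 + 0.09×55.2 + 0.23×71.2 + 0.2×37 = 61.96%
Difference = 61.96 − 61.6963 = 0.2637 pp.

+0.3 percentage points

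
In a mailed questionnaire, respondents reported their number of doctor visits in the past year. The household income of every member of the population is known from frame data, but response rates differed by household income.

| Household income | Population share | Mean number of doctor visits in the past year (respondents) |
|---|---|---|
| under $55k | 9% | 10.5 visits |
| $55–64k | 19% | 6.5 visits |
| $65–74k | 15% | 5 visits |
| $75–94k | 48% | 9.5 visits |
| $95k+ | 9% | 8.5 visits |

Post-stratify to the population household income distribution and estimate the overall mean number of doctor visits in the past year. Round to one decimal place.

Post-stratification weights by population share, not respondent share:
  under $55k: 0.09 × 10.5 = 0.945
  $55–64k: 0.19 × 6.5 = 1.235
  $65–74k: 0.15 × 5 = 0.75
  $75–94k: 0.48 × 9.5 = 4.56
  $95k+: 0.09 × 8.5 = 0.765
Post-stratified estimate = 8.255 → 8.3.

8.3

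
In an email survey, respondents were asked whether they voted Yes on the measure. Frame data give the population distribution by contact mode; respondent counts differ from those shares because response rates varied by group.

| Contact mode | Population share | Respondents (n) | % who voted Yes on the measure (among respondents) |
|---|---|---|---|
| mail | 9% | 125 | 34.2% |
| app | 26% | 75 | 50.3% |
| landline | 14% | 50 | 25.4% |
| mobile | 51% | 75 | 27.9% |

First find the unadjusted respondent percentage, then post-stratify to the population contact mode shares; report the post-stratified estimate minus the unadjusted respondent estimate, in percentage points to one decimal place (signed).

Without adjustment, the pooled respondent share is:
  (125/325)×34.2 + (75/325)×50.3 + (50/325)×25.4 + (75/325)×27.9 = 35.1077%
Post-stratified estimate weights by population shares:
  0.09×34.2 + 0.26×50.3 + 0.14×25.4 + 0.51×27.9 = 33.941%
Difference = 33.941 − 35.1077 = -1.1667 pp.

-1.2 percentage points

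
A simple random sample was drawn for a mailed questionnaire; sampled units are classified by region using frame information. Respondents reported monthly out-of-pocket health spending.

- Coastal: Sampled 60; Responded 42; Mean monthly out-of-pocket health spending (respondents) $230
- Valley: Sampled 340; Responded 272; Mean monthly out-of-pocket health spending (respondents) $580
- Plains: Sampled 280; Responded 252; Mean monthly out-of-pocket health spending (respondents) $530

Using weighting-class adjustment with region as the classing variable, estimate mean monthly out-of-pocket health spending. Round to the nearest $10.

Class response rates: Coastal 42/60 = 70%, Valley 272/340 = 80%, Plains 252/280 = 90%.
Inverse-response-rate weighting restores each class to its sampled count, so class totals weight by n_sampled:
  Coastal: 60 × 230 = 13,800
  Valley: 340 × 580 = 197,200
  Plains: 280 × 530 = 148,400
Adjusted estimate = 359,400 / 680 = 528.529 → $530.

$530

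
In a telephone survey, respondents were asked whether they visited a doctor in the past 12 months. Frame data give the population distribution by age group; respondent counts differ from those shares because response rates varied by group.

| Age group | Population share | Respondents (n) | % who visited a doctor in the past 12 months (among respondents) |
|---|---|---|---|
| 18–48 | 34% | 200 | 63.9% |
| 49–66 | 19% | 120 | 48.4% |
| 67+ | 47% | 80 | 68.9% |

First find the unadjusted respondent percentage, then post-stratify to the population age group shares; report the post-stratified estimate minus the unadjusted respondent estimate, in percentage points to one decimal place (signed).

+3.1 percentage points

Naive respondent-only estimate (weights = respondent counts):
  (200/400)×63.9 + (120/400)×48.4 + (80/400)×68.9 = 60.25%
Post-stratifying to population shares instead:
  0.34×63.9 + 0.19×48.4 + 0.47×68.9 = 63.305%
Difference = 63.305 − 60.25 = 3.055 pp.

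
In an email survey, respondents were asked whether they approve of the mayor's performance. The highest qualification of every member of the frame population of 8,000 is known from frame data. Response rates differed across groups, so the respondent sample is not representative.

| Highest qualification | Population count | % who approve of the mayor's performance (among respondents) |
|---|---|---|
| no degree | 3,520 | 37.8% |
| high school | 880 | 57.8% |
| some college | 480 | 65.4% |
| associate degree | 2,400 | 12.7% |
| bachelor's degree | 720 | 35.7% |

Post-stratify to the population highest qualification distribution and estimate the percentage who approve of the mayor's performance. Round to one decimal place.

33.9%

Weight each group's respondent value by its population share:
  no degree: (3,520/8,000) × 37.8 = 16.632
  high school: (880/8,000) × 57.8 = 6.358
  some college: (480/8,000) × 65.4 = 3.924
  associate degree: (2,400/8,000) × 12.7 = 3.81
  bachelor's degree: (720/8,000) × 35.7 = 3.213
Post-stratified estimate = 33.937 → 33.9%.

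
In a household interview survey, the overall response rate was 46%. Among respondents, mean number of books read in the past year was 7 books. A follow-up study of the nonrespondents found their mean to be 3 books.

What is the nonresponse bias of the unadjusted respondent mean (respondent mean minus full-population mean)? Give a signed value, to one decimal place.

+2.2

Nonresponse fraction = 1 − 0.46 = 0.54.
Bias = (nonresponse fraction) × (respondent mean − nonrespondent mean)
     = 0.54 × (7 − 3) = 0.54 × 4 = 2.16.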